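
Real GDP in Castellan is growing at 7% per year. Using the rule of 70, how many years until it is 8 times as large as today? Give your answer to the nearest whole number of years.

Doubling time ≈ 70/7 = 10.00 years.
8 = 2^3, so 3 doublings → 30 years.

≈ 30 years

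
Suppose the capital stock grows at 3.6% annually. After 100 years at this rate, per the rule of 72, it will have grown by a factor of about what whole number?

At 3.6% one doubling takes ≈ 20.00 years; 100 years is 5 of them, so ×32.

≈ 32 times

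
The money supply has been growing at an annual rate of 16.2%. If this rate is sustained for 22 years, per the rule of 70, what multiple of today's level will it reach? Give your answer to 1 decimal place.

Doubling time ≈ 70/16.2 = 4.32 years.
22 years / 4.32 ≈ 5.09 doublings → factor 2^5.09 ≈ 34.1.

about 34.1 times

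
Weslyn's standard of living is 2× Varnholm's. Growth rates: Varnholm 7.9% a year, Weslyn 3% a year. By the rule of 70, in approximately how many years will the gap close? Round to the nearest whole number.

What matters is the difference: 4.9 pp.
Rule of 70 on the gap: the ratio halves every 70/4.9 ≈ 14.29 years.
A 2× gap closes after 1 halving: 1 × 14.29 ≈ 14 years.

approximately 14 years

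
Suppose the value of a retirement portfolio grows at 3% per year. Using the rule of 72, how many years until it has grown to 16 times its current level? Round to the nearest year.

96 years

One doubling takes 72/3 = 24.00 years.
16× is 4 doublings, so 4 × 24.00 ≈ 96 years.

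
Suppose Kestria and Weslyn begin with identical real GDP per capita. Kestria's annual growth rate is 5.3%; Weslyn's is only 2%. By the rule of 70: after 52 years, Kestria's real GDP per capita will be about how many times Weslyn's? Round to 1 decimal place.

Kestria pulls ahead at 3.3 pp per year, so the ratio doubles every 70/3.3 ≈ 21.21 years.
In 52 years that's 2.45 doublings: 2^2.45 ≈ 5.5.

≈ 5.5 times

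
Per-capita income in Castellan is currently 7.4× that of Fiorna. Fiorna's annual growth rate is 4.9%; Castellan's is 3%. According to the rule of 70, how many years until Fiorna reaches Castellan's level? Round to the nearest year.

around 106 years

Fiorna gains on Castellan at 4.9% − 3% = 1.9 points a year.
At that relative rate the gap halves every 70/1.9 ≈ 36.84 years.
A 7.4× gap takes log₂(7.4) ≈ 2.89 halvings to close: 2.89 × 36.84 ≈ 106 years.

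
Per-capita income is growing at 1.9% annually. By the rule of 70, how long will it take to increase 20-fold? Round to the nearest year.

One doubling takes 70/1.9 = 36.84 years.
20× is log₂ 20 ≈ 4.32 doublings, so ≈ 4.32 × 36.84 = 159 years.

about 159 years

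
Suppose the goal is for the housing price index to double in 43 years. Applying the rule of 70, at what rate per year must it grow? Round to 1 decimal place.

approximately 1.6% per year

70 / 43 ≈ 1.63, so about 1.6% per year.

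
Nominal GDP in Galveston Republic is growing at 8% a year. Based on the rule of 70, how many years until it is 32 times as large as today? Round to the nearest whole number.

about 44 years

At 8% it doubles every 70/8 ≈ 8.75 years.
32× is 5 doublings, so 5 × 8.75 ≈ 44 years.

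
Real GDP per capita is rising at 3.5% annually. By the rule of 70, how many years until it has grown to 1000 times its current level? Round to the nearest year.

about 199 years

At 3.5% it doubles every 70/3.5 ≈ 20.00 years.
1000× is log₂ 1000 ≈ 9.97 doublings, so ≈ 9.97 × 20.00 = 199 years.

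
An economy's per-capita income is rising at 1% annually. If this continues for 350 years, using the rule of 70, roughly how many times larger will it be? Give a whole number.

70/1 ≈ 70.00 years per doubling.
350 years fits 5 doublings: 2^5 = 32.

≈ 32 times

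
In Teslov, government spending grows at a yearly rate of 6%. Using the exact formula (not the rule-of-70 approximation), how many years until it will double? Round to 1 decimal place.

11.9 years

t = ln(2) / ln(1 + 0.06) = 0.6931 / 0.058269 ≈ 11.89.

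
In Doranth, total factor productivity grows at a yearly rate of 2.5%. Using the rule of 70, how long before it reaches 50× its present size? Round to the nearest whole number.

around 158 years

Doubling time ≈ 70/2.5 = 28.00 years.
50× is log₂ 50 ≈ 5.64 doublings, so ≈ 5.64 × 28.00 = 158 years.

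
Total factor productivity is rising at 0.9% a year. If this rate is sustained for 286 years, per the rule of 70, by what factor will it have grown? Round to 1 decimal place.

Doubles every ≈ 77.78 years (70/0.9).
286 years is 3.68 doublings; 2^3.68 ≈ 12.8×.

approximately 12.8 times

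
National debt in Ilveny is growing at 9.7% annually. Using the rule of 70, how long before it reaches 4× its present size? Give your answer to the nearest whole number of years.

Doubling time ≈ 70/9.7 = 7.22 years.
4× is 2 doublings, so 2 × 7.22 ≈ 14 years.

about 14 years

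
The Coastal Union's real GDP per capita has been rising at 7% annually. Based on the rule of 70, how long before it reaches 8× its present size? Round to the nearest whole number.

Doubling time ≈ 70/7 = 10.00 years.
8 = 2^3, so 3 doublings → 30 years.

30 years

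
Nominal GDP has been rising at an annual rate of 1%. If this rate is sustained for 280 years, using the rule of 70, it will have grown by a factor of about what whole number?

≈ 16 times

Doubling time ≈ 70/1 = 70.00 years.
280/70.00 ≈ 4 doublings, so about 2^4 = 16×.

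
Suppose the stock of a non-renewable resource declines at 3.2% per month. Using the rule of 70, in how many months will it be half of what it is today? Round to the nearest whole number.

about 22 months

Halving time ≈ 70 / 3.2 = 21.88 → 22 months.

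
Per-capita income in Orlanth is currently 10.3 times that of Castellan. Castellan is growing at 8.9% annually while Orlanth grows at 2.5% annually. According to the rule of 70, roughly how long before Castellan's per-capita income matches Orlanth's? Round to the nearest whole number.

What matters is the difference: 6.4 pp.
Rule of 70 on the gap: the ratio halves every 70/6.4 ≈ 10.94 years.
A 10.3 times gap takes log₂(10.3) ≈ 3.36 halvings to close: 3.36 × 10.94 ≈ 37 years.

approximately 37 years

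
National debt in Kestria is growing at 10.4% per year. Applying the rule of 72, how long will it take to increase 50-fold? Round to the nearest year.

≈ 39 years

Doubling time ≈ 72/10.4 = 6.92 years.
Reaching 50× takes log₂(50) ≈ 5.64 doublings.
5.64 × 6.92 ≈ 39 years.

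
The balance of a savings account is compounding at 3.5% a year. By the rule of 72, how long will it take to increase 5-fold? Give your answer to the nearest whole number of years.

Doubling time ≈ 72/3.5 = 20.57 years.
Reaching 5× takes log₂(5) ≈ 2.32 doublings.
2.32 × 20.57 ≈ 48 years.

48 years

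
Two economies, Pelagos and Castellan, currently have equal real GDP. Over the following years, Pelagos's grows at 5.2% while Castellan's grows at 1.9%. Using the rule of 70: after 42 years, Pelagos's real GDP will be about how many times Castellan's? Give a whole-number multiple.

around 4 times

Only the 3.3-point difference matters.
70/3.3 ≈ 21.21 years per doubling of the ratio; 42 years gives 1.98 doublings, so ≈ 4×.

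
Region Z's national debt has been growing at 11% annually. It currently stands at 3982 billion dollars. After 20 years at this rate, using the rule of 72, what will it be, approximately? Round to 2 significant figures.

roughly 33000 billion dollars

It doubles every 72/11 ≈ 6.55 years, so 20 years is 3.05 doublings.
2^3.05 ≈ 8.28; 3982 × 8.28 ≈ 33000 billion dollars.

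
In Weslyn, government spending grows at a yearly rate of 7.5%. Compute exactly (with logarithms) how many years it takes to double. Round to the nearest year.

t = ln(2) / ln(1 + 0.075) = 0.6931 / 0.072321 ≈ 9.58.
≈ 10 years.

10 years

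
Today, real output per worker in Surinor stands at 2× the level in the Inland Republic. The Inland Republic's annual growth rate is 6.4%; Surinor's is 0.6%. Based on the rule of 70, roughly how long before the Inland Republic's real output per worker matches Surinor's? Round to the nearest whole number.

The growth-rate gap is 6.4% − 0.6% = 5.8 percentage points.
So the ratio between them halves every 70/5.8 ≈ 12.07 years.
A 2× gap closes after 1 halving: 1 × 12.07 ≈ 12 years.

approximately 12 years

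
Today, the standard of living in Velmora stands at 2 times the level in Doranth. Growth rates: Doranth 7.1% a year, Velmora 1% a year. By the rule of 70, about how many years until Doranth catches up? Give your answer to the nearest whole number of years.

≈ 11 years

Doranth gains on Velmora at 7.1% − 1% = 6.1 points a year.
At that relative rate the gap halves every 70/6.1 ≈ 11.48 years.
A 2 times gap closes after 1 halving: 1 × 11.48 ≈ 11 years.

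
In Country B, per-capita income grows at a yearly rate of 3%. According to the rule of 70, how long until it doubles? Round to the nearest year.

about 23 years

At 3%, doubling takes about 70/3 = 23.33 years.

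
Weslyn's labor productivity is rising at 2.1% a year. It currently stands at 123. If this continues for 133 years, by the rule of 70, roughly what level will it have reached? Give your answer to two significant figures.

It doubles every 70/2.1 ≈ 33.33 years, so 133 years is 3.99 doublings.
2^3.99 ≈ 15.89; 123 × 15.89 ≈ 2000.

2000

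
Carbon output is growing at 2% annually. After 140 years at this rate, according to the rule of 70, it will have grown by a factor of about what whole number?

≈ 16 times

At 2% one doubling takes ≈ 35.00 years; 140 years is 4 of them, so ×16.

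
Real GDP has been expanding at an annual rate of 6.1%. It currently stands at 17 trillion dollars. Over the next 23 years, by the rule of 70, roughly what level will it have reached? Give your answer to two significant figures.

It doubles every 70/6.1 ≈ 11.48 years, so 23 years is 2.00 doublings.
2^2.00 ≈ 4.00; 17 × 4.00 ≈ 68 trillion dollars.

68 trillion dollars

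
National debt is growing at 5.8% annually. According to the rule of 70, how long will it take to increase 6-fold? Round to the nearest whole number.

One doubling takes 70/5.8 = 12.07 years.
Reaching 6× takes log₂(6) ≈ 2.58 doublings.
2.58 × 12.07 ≈ 31 years.

31 years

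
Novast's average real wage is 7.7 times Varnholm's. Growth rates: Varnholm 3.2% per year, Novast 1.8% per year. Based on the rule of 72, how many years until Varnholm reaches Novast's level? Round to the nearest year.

Varnholm gains on Novast at 3.2% − 1.8% = 1.4 points a year.
At that relative rate the gap halves every 72/1.4 ≈ 51.43 years.
A 7.7 times gap takes log₂(7.7) ≈ 2.94 halvings to close: 2.94 × 51.43 ≈ 151 years.

about 151 years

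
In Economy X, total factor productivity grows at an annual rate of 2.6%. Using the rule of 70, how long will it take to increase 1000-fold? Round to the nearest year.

At 2.6% it doubles every 70/2.6 ≈ 26.92 years.
1000× is log₂ 1000 ≈ 9.97 doublings, so ≈ 9.97 × 26.92 = 268 years.

≈ 268 years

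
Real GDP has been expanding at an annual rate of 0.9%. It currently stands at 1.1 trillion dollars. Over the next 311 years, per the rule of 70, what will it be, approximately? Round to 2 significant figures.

Doubling time ≈ 70/0.9 = 77.78 years.
311 years is 311/77.78 ≈ 4.00 doublings, a factor of 2^4.00 ≈ 16.00.
1.1 × 16.00 ≈ 18 trillion dollars.

≈ 18 trillion dollars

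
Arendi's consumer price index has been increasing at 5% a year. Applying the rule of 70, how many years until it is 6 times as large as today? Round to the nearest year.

roughly 36 years

Doubling time ≈ 70/5 = 14.00 years.
Reaching 6× takes log₂(6) ≈ 2.58 doublings.
2.58 × 14.00 ≈ 36 years.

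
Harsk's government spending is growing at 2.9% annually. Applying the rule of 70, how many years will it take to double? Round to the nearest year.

Doubling time ≈ 70 / 2.9 = 24.14 years.

24 years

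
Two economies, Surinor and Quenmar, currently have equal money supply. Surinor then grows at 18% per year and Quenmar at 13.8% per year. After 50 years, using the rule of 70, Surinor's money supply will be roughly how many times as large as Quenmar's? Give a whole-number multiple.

Only the 4.2-point difference matters.
70/4.2 ≈ 16.67 years per doubling of the ratio; 50 years gives 3.00 doublings, so ≈ 8×.

around 8 times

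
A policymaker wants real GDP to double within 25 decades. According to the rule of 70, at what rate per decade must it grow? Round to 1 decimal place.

about 2.8%

70 / 25 ≈ 2.80, so about 2.8% per decade.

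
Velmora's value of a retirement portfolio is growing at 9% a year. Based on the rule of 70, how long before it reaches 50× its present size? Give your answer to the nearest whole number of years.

≈ 44 years

Doubling time ≈ 70/9 = 7.78 years.
Reaching 50× takes log₂(50) ≈ 5.64 doublings.
5.64 × 7.78 ≈ 44 years.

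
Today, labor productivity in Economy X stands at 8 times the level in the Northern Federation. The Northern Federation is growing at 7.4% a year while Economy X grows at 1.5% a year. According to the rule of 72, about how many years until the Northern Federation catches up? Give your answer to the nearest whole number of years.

37 years

What matters is the difference: 5.9 pp.
Rule of 72 on the gap: the ratio halves every 72/5.9 ≈ 12.20 years.
An 8 times gap closes after 3 halvings: 3 × 12.20 ≈ 37 years.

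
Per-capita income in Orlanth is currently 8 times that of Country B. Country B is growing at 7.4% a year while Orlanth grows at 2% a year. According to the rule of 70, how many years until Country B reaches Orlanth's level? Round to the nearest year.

≈ 39 years

What matters is the difference: 5.4 pp.
Rule of 70 on the gap: the ratio halves every 70/5.4 ≈ 12.96 years.
An 8 times gap closes after 3 halvings: 3 × 12.96 ≈ 39 years.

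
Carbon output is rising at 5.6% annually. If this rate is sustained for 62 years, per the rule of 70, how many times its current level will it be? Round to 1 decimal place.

roughly 31.1 times

Doubling time ≈ 70/5.6 = 12.50 years.
62 years / 12.50 ≈ 4.96 doublings → factor 2^4.96 ≈ 31.1.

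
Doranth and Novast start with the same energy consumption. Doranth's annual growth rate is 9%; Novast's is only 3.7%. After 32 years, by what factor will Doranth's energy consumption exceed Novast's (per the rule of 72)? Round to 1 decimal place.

roughly 5.1 times

Only the 5.3-point difference matters.
72/5.3 ≈ 13.58 years per doubling of the ratio; 32 years gives 2.36 doublings, so ≈ 5.1×.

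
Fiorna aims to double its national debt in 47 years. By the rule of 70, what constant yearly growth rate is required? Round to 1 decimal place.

approximately 1.5%

70 / 47 ≈ 1.49, so about 1.5% per year.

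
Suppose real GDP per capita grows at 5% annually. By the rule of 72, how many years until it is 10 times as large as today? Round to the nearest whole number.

roughly 48 years

At 5% it doubles every 72/5 ≈ 14.40 years.
Reaching 10× takes log₂(10) ≈ 3.32 doublings.
3.32 × 14.40 ≈ 48 years.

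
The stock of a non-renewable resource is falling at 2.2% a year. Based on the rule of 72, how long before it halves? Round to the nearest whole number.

roughly 33 years

Halving time ≈ 72 / 2.2 = 32.73 → 33 years.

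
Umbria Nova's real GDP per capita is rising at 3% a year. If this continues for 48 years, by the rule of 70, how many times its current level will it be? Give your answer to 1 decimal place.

Doubling time ≈ 70/3 = 23.33 years.
48 years / 23.33 ≈ 2.06 doublings → factor 2^2.06 ≈ 4.2.

≈ 4.2 times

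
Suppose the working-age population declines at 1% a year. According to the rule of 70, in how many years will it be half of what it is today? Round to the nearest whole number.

roughly 70 years

The rule works in reverse for decay: 70/1 ≈ 70.00 years to halve.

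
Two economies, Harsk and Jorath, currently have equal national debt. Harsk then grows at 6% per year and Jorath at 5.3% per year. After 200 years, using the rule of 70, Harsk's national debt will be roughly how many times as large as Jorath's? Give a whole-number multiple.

Only the 0.7-point difference matters.
70/0.7 ≈ 100.00 years per doubling of the ratio; 200 years gives 2.00 doublings, so ≈ 4×.

about 4 times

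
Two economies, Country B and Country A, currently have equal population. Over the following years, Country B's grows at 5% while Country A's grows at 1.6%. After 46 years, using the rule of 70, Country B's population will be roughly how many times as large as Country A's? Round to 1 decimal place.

4.7 times

Only the 3.4-point difference matters.
70/3.4 ≈ 20.59 years per doubling of the ratio; 46 years gives 2.23 doublings, so ≈ 4.7×.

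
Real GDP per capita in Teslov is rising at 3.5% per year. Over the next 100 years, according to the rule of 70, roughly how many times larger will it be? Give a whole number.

about 32 times

70/3.5 ≈ 20.00 years per doubling.
100 years fits 5 doublings: 2^5 = 32.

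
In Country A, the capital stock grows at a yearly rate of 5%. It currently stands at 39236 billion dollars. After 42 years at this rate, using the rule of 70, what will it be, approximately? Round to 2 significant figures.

about 310000 billion dollars

Doubling time ≈ 70/5 = 14.00 years.
42 years is 42/14.00 ≈ 3.00 doublings, a factor of 2^3.00 ≈ 8.00.
39236 × 8.00 ≈ 310000 billion dollars.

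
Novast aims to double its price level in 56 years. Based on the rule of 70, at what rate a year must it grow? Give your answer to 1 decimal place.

70 / 56 ≈ 1.25, so about 1.3% a year.

≈ 1.3%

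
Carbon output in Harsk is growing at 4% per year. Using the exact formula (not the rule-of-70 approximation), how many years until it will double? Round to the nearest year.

t = ln(2) / ln(1 + 0.04) = 0.6931 / 0.039221 ≈ 17.67.
≈ 18 years.

18 years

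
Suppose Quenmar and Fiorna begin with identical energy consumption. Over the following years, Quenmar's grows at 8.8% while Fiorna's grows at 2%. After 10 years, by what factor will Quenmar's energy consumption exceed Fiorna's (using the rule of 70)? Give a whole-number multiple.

around 2 times

Quenmar pulls ahead at 6.8 pp per year, so the ratio doubles every 70/6.8 ≈ 10.29 years.
In 10 years that's 0.97 doublings: 2^0.97 ≈ 2.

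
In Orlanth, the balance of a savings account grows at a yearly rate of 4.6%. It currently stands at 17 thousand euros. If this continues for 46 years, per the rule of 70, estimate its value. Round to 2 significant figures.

about 140 thousand euros

It doubles every 70/4.6 ≈ 15.22 years, so 46 years is 3.02 doublings.
2^3.02 ≈ 8.11; 17 × 8.11 ≈ 140 thousand euros.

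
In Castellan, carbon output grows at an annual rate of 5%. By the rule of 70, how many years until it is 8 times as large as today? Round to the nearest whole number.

Doubling time ≈ 70/5 = 14.00 years.
Getting to 8× needs 3 doublings: 3 × 14.00 ≈ 42 years.

42 years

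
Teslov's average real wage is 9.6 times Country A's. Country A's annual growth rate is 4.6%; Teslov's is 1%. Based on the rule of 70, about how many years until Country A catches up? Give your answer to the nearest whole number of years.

The growth-rate gap is 4.6% − 1% = 3.6 percentage points.
So the ratio between them halves every 70/3.6 ≈ 19.44 years.
A 9.6 times gap takes log₂(9.6) ≈ 3.26 halvings to close: 3.26 × 19.44 ≈ 63 years.

63 years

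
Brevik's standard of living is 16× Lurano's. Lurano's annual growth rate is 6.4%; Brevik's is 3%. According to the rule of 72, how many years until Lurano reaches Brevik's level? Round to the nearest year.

roughly 85 years

What matters is the difference: 3.4 pp.
Rule of 72 on the gap: the ratio halves every 72/3.4 ≈ 21.18 years.
A 16× gap closes after 4 halvings: 4 × 21.18 ≈ 85 years.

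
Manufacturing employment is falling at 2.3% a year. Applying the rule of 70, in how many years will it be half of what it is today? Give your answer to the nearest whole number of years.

The rule works in reverse for decay: 70/2.3 ≈ 30.43 years to halve.

roughly 30 years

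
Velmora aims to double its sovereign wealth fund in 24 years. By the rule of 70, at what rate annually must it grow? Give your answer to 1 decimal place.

70 / 24 ≈ 2.92, so about 2.9% annually.

approximately 2.9%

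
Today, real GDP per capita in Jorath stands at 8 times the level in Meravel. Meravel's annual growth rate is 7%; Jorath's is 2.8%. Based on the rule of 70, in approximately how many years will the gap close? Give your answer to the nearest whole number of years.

around 50 years

What matters is the difference: 4.2 pp.
Rule of 70 on the gap: the ratio halves every 70/4.2 ≈ 16.67 years.
An 8 times gap closes after 3 halvings: 3 × 16.67 ≈ 50 years.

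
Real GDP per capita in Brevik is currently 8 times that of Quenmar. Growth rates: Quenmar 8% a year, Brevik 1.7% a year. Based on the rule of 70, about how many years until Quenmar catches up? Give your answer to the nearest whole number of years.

What matters is the difference: 6.3 pp.
Rule of 70 on the gap: the ratio halves every 70/6.3 ≈ 11.11 years.
An 8 times gap closes after 3 halvings: 3 × 11.11 ≈ 33 years.

approximately 33 years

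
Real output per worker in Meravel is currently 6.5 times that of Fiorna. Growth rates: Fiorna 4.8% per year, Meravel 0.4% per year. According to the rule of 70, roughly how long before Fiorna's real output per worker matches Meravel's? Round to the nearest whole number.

Fiorna gains on Meravel at 4.8% − 0.4% = 4.4 points a year.
At that relative rate the gap halves every 70/4.4 ≈ 15.91 years.
A 6.5 times gap takes log₂(6.5) ≈ 2.70 halvings to close: 2.70 × 15.91 ≈ 43 years.

approximately 43 years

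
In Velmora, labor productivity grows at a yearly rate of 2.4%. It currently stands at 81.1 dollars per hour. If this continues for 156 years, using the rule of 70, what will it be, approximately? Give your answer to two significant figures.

3300 dollars per hour

It doubles every 70/2.4 ≈ 29.17 years, so 156 years is 5.35 doublings.
2^5.35 ≈ 40.79; 81.1 × 40.79 ≈ 3300 dollars per hour.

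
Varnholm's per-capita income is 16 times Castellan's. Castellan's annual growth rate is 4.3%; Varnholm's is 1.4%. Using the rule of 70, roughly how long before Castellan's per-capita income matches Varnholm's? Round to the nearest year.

roughly 97 years

What matters is the difference: 2.9 pp.
Rule of 70 on the gap: the ratio halves every 70/2.9 ≈ 24.14 years.
A 16 times gap closes after 4 halvings: 4 × 24.14 ≈ 97 years.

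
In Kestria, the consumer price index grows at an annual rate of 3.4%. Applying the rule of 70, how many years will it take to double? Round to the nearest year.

At 3.4%, doubling takes about 70/3.4 = 20.59 years.

about 21 years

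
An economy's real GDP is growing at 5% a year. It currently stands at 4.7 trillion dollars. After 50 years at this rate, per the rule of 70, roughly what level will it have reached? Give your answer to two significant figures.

about 56 trillion dollars

It doubles every 70/5 ≈ 14.00 years, so 50 years is 3.57 doublings.
2^3.57 ≈ 11.88; 4.7 × 11.88 ≈ 56 trillion dollars.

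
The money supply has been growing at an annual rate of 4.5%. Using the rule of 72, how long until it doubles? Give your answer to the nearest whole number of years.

At 4.5%, doubling takes about 72/4.5 = 16.00 years.

around 16 years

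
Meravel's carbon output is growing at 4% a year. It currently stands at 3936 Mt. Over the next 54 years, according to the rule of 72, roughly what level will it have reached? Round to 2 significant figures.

Doubling time ≈ 72/4 = 18.00 years.
54 years is 54/18.00 ≈ 3.00 doublings, a factor of 2^3.00 ≈ 8.00.
3936 × 8.00 ≈ 31000 Mt.

around 31000 Mt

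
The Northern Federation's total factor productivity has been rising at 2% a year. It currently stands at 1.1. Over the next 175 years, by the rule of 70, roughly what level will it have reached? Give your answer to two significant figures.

≈ 35

It doubles every 70/2 ≈ 35.00 years, so 175 years is 5.00 doublings.
2^5.00 ≈ 32.00; 1.1 × 32.00 ≈ 35.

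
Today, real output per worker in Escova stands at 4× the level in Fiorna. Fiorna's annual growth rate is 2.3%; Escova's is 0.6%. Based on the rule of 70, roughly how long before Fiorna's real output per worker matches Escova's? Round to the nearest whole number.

Fiorna gains on Escova at 2.3% − 0.6% = 1.7 points a year.
At that relative rate the gap halves every 70/1.7 ≈ 41.18 years.
A 4× gap closes after 2 halvings: 2 × 41.18 ≈ 82 years.

roughly 82 years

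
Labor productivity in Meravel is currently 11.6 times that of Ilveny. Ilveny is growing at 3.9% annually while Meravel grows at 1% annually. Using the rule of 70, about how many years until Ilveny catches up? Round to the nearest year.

The growth-rate gap is 3.9% − 1% = 2.9 percentage points.
So the ratio between them halves every 70/2.9 ≈ 24.14 years.
An 11.6 times gap takes log₂(11.6) ≈ 3.54 halvings to close: 3.54 × 24.14 ≈ 85 years.

roughly 85 years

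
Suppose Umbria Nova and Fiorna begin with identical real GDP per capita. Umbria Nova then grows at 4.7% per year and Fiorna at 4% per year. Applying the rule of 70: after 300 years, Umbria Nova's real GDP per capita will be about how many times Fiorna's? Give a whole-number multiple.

Only the 0.7-point difference matters.
70/0.7 ≈ 100.00 years per doubling of the ratio; 300 years gives 3.00 doublings, so ≈ 8×.

roughly 8 times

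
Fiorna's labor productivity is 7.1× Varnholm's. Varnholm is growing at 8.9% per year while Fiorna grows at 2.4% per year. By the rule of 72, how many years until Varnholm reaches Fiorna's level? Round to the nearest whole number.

≈ 31 years

The growth-rate gap is 8.9% − 2.4% = 6.5 percentage points.
So the ratio between them halves every 72/6.5 ≈ 11.08 years.
A 7.1× gap takes log₂(7.1) ≈ 2.83 halvings to close: 2.83 × 11.08 ≈ 31 years.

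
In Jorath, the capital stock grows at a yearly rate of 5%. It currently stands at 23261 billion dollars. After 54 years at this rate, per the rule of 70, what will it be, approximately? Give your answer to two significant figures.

around 340000 billion dollars

Doubling time ≈ 70/5 = 14.00 years.
54 years is 54/14.00 ≈ 3.86 doublings, a factor of 2^3.86 ≈ 14.52.
23261 × 14.52 ≈ 340000 billion dollars.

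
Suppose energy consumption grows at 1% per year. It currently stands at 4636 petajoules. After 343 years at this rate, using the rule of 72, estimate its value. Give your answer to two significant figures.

Doubling time ≈ 72/1 = 72.00 years.
343 years is 343/72.00 ≈ 4.76 doublings, a factor of 2^4.76 ≈ 27.10.
4636 × 27.10 ≈ 130000 petajoules.

about 130000 petajoules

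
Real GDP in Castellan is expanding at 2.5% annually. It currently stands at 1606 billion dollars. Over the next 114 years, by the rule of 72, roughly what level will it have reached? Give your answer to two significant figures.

Doubling time ≈ 72/2.5 = 28.80 years.
114 years is 114/28.80 ≈ 3.96 doublings, a factor of 2^3.96 ≈ 15.56.
1606 × 15.56 ≈ 25000 billion dollars.

approximately 25000 billion dollars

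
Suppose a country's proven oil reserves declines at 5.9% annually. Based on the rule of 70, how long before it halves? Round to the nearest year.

around 12 years

Falling at 5.9%, it halves about every 70/5.9 = 11.86 years.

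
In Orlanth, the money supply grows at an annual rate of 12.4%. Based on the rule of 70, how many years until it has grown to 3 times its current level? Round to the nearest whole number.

Doubling time ≈ 70/12.4 = 5.65 years.
Reaching 3× takes log₂(3) ≈ 1.58 doublings.
1.58 × 5.65 ≈ 9 years.

roughly 9 years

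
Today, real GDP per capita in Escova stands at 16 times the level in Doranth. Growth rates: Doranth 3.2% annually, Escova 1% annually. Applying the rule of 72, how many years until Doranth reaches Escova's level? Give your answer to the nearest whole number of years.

Doranth gains on Escova at 3.2% − 1% = 2.2 points a year.
At that relative rate the gap halves every 72/2.2 ≈ 32.73 years.
A 16 times gap closes after 4 halvings: 4 × 32.73 ≈ 131 years.

131 years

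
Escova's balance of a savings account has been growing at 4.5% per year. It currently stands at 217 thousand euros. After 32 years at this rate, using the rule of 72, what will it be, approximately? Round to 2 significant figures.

roughly 870 thousand euros

It doubles every 72/4.5 ≈ 16.00 years, so 32 years is 2.00 doublings.
2^2.00 ≈ 4.00; 217 × 4.00 ≈ 870 thousand euros.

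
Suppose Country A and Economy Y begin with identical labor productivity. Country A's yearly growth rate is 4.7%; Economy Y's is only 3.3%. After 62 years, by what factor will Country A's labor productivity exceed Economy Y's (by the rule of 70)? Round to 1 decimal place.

Country A pulls ahead at 1.4 pp per year, so the ratio doubles every 70/1.4 ≈ 50.00 years.
In 62 years that's 1.24 doublings: 2^1.24 ≈ 2.4.

roughly 2.4 times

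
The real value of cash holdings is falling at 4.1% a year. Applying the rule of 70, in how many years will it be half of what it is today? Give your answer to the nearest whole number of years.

Halving time ≈ 70 / 4.1 = 17.07 → 17 years.

≈ 17 years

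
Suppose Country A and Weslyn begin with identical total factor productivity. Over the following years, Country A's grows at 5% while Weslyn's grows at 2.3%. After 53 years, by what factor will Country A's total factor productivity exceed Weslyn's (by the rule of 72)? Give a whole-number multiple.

Only the 2.7-point difference matters.
72/2.7 ≈ 26.67 years per doubling of the ratio; 53 years gives 1.99 doublings, so ≈ 4×.

approximately 4 times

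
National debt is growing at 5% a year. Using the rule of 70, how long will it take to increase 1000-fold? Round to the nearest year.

≈ 140 years

Doubling time ≈ 70/5 = 14.00 years.
Reaching 1000× takes log₂(1000) ≈ 9.97 doublings.
9.97 × 14.00 ≈ 140 years.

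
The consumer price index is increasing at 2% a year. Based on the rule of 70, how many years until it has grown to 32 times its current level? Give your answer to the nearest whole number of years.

approximately 175 years

At 2% it doubles every 70/2 ≈ 35.00 years.
Getting to 32× needs 5 doublings: 5 × 35.00 ≈ 175 years.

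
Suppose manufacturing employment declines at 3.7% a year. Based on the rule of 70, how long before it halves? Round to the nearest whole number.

about 19 years

Halving time ≈ 70 / 3.7 = 18.92 → 19 years.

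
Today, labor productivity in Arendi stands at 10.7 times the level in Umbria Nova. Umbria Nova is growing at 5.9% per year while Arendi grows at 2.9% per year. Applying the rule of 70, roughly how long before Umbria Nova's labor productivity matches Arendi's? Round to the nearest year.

around 80 years

The growth-rate gap is 5.9% − 2.9% = 3 percentage points.
So the ratio between them halves every 70/3 ≈ 23.33 years.
A 10.7 times gap takes log₂(10.7) ≈ 3.42 halvings to close: 3.42 × 23.33 ≈ 80 years.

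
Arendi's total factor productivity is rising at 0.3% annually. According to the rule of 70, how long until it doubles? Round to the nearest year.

70/0.3 ≈ 233.33, so it doubles roughly every 233 years.

roughly 233 years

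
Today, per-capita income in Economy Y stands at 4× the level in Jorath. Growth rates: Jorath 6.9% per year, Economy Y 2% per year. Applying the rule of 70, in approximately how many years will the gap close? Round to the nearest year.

around 29 years

The growth-rate gap is 6.9% − 2% = 4.9 percentage points.
So the ratio between them halves every 70/4.9 ≈ 14.29 years.
A 4× gap closes after 2 halvings: 2 × 14.29 ≈ 29 years.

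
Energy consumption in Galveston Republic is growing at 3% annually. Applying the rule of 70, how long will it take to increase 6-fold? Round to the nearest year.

One doubling takes 70/3 = 23.33 years.
6× is log₂ 6 ≈ 2.58 doublings, so ≈ 2.58 × 23.33 = 60 years.

60 years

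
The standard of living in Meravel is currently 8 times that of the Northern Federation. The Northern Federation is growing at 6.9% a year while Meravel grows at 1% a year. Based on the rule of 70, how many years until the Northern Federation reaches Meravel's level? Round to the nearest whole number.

What matters is the difference: 5.9 pp.
Rule of 70 on the gap: the ratio halves every 70/5.9 ≈ 11.86 years.
An 8 times gap closes after 3 halvings: 3 × 11.86 ≈ 36 years.

about 36 years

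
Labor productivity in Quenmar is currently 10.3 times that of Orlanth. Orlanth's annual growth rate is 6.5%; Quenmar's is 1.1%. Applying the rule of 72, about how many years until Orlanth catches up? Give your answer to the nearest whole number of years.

Orlanth gains on Quenmar at 6.5% − 1.1% = 5.4 points a year.
At that relative rate the gap halves every 72/5.4 ≈ 13.33 years.
A 10.3 times gap takes log₂(10.3) ≈ 3.36 halvings to close: 3.36 × 13.33 ≈ 45 years.

≈ 45 years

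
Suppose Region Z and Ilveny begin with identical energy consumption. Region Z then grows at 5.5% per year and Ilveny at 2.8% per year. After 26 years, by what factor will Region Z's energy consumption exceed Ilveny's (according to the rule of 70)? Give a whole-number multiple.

roughly 2 times

Rate gap = 5.5% − 2.8% = 2.7 points.
The ratio doubles every 70/2.7 ≈ 25.93 years.
26/25.93 ≈ 1.00 doublings → ratio ≈ 2^1.00 ≈ 2.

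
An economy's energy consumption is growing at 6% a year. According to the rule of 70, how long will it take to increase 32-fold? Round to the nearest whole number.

Doubling time ≈ 70/6 = 11.67 years.
Getting to 32× needs 5 doublings: 5 × 11.67 ≈ 58 years.

58 years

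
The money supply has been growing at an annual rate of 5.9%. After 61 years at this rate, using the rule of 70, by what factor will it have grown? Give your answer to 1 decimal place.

≈ 35.3 times

Doubling time ≈ 70/5.9 = 11.86 years.
61 years / 11.86 ≈ 5.14 doublings → factor 2^5.14 ≈ 35.3.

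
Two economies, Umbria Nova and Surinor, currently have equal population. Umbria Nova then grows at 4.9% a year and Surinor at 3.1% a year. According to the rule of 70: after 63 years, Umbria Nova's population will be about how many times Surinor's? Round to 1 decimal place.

Only the 1.8-point difference matters.
70/1.8 ≈ 38.89 years per doubling of the ratio; 63 years gives 1.62 doublings, so ≈ 3.1×.

≈ 3.1 times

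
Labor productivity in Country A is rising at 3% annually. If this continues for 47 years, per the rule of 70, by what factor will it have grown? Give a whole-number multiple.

At 3% one doubling takes ≈ 23.33 years; 47 years is 2 of them, so ×4.

about 4 times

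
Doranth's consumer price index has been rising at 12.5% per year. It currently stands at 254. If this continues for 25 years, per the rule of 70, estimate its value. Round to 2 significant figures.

It doubles every 70/12.5 ≈ 5.60 years, so 25 years is 4.46 doublings.
2^4.46 ≈ 22.01; 254 × 22.01 ≈ 5600.

≈ 5600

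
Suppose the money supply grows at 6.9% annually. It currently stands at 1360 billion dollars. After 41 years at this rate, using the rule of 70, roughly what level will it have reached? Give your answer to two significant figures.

around 22000 billion dollars

Doubling time ≈ 70/6.9 = 10.14 years.
41 years is 41/10.14 ≈ 4.04 doublings, a factor of 2^4.04 ≈ 16.45.
1360 × 16.45 ≈ 22000 billion dollars.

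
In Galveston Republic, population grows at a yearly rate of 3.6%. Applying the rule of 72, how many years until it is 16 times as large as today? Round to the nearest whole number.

around 80 years

One doubling takes 72/3.6 = 20.00 years.
16 = 2^4, so 4 doublings → 80 years.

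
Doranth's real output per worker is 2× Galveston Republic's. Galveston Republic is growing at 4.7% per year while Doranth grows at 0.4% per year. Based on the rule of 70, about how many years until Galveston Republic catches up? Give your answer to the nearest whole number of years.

about 16 years

Galveston Republic gains on Doranth at 4.7% − 0.4% = 4.3 points a year.
At that relative rate the gap halves every 70/4.3 ≈ 16.28 years.
A 2× gap closes after 1 halving: 1 × 16.28 ≈ 16 years.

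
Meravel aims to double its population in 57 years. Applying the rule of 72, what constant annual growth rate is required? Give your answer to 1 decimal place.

72 / 57 ≈ 1.26, so about 1.3% annually.

around 1.3% annually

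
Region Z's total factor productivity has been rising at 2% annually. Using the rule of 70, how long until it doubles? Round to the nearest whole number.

around 35 years

Doubling time ≈ 70 / 2 = 35.00 years.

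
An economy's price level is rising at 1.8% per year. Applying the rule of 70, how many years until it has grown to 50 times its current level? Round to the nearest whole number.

around 219 years

One doubling takes 70/1.8 = 38.89 years.
Reaching 50× takes log₂(50) ≈ 5.64 doublings.
5.64 × 38.89 ≈ 219 years.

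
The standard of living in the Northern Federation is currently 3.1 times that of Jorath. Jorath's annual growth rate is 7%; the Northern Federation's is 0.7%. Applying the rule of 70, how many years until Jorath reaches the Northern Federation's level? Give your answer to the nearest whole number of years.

The growth-rate gap is 7% − 0.7% = 6.3 percentage points.
So the ratio between them halves every 70/6.3 ≈ 11.11 years.
A 3.1 times gap takes log₂(3.1) ≈ 1.63 halvings to close: 1.63 × 11.11 ≈ 18 years.

about 18 years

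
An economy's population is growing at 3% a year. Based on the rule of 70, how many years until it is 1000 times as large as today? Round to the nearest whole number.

At 3% it doubles every 70/3 ≈ 23.33 years.
1000× is log₂ 1000 ≈ 9.97 doublings, so ≈ 9.97 × 23.33 = 233 years.

approximately 233 years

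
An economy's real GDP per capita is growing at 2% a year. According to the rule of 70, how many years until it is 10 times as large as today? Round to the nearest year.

about 116 years

Doubling time ≈ 70/2 = 35.00 years.
Reaching 10× takes log₂(10) ≈ 3.32 doublings.
3.32 × 35.00 ≈ 116 years.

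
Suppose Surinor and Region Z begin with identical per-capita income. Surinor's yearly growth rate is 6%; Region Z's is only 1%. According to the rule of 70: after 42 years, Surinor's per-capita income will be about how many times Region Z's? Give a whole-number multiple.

about 8 times

Rate gap = 6% − 1% = 5 points.
The ratio doubles every 70/5 ≈ 14.00 years.
42/14.00 ≈ 3.00 doublings → ratio ≈ 2^3.00 ≈ 8.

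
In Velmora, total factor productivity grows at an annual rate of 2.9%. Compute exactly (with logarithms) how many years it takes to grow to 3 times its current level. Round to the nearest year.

38 years

t = ln(3) / ln(1 + 0.029) = 1.0986 / 0.028587 ≈ 38.43.
≈ 38 years.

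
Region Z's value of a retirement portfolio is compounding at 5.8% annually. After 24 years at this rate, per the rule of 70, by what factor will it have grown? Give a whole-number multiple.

70/5.8 ≈ 12.07 years per doubling.
24 years fits 2 doublings: 2^2 = 4.

roughly 4 times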